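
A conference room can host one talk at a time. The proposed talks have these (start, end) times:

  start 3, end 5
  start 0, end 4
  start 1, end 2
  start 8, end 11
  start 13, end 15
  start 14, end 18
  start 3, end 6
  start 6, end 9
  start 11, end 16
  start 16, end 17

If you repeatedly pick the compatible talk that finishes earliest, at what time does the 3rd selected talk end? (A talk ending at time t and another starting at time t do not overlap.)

9

Sorted by end: (1,2)  (0,4)  (3,5)  (3,6)  (6,9)  (8,11)  (13,15)  (11,16)  (16,17)  (14,18)
take (1,2); skip (0,4); take (3,5); skip (3,6); take (6,9); take (13,15); skip (11,16); take (16,17).
Selected: (1,2) (3,5) (6,9) (13,15) (16,17)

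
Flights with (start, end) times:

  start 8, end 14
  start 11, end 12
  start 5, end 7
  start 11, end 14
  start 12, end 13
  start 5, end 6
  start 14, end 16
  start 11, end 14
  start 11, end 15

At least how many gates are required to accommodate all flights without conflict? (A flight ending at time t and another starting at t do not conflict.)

5

The answer is the maximum number of intervals overlapping at any instant.
starts: [5, 5, 8, 11, 11, 11, 11, 12, 14]
ends:   [6, 7, 12, 13, 14, 14, 14, 15, 16]
s5→1 s5→2 e6→1 e7→0 s8→1 s11→2 s11→3 s11→4 s11→5  — peak 5.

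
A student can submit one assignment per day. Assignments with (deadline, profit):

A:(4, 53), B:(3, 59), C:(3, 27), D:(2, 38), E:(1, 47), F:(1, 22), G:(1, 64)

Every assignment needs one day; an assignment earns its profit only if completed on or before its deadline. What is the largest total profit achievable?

214

Sort by profit descending; place each in the latest free slot ≤ its deadline.
Profit order: G=64 B=59 A=53 E=47 D=38 C=27 F=22
Assign: G→slot 1, B→slot 3, A→slot 4, E skipped, D→slot 2, C skipped, F skipped.
Slots: [1:G] [2:D] [3:B] [4:A]
Profit = 64 + 38 + 59 + 53 = 214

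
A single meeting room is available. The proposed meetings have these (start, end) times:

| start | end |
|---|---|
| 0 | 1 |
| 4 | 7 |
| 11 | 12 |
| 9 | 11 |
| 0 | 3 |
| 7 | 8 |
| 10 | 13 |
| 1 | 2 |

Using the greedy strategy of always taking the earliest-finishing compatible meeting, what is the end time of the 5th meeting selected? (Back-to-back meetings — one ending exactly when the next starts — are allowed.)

Greedy by earliest finish: after sorting by end time, pick each interval compatible with the last pick.
By end time: (0,1), (1,2), (0,3), (4,7), (7,8), (9,11), (11,12), (10,13).
Pick (0,1); next start ≥ 1 → (1,2); next start ≥ 2 → (4,7); next start ≥ 7 → (7,8); next start ≥ 8 → (9,11); next start ≥ 11 → (11,12).
Selected: (0,1) (1,2) (4,7) (7,8) (9,11) (11,12)

11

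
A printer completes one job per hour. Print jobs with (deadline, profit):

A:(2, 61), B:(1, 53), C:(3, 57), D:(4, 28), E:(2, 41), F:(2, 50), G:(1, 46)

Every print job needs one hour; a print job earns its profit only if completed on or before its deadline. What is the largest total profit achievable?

199

By profit: A(d2,61), C(d3,57), B(d1,53), F(d2,50), G(d1,46), E(d2,41), D(d4,28)
A→slot 2; C→slot 3; B→slot 1; F skipped; G skipped; E skipped; D→slot 4.
Profit = 53 + 61 + 57 + 28 = 199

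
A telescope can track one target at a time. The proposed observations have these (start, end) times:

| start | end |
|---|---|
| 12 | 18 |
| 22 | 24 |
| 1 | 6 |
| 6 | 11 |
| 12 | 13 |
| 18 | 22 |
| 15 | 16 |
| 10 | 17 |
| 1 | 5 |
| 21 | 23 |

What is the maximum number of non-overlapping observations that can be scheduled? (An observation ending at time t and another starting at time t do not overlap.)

6

Greedy by earliest finish: after sorting by end time, pick each interval compatible with the last pick.
By end time: (1,5), (1,6), (6,11), (12,13), (15,16), (10,17), (12,18), (18,22), (21,23), (22,24).
Pick (1,5); next start ≥ 5 → (6,11); next start ≥ 11 → (12,13); next start ≥ 13 → (15,16); next start ≥ 16 → (18,22); next start ≥ 22 → (22,24).
Selected 6 observations.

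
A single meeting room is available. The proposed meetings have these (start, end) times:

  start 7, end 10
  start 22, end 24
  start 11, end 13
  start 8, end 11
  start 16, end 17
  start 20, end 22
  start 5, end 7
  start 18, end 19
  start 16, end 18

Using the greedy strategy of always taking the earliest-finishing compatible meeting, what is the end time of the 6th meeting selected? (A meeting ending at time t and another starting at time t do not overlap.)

By end time: (5,7), (7,10), (8,11), (11,13), (16,17), (16,18), (18,19), (20,22), (22,24).
Pick (5,7); next start ≥ 7 → (7,10); next start ≥ 10 → (11,13); next start ≥ 13 → (16,17); next start ≥ 17 → (18,19); next start ≥ 19 → (20,22); next start ≥ 22 → (22,24).
Selected: (5,7) (7,10) (11,13) (16,17) (18,19) (20,22) (22,24)

22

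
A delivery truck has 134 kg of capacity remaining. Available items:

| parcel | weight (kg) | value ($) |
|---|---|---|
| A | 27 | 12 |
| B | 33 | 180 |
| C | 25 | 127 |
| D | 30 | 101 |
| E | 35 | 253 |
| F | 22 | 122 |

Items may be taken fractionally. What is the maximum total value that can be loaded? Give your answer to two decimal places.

Order: E (253/35=7.23) > F (122/22=5.55) > B (180/33=5.45) > C (127/25=5.08) > D (101/30=3.37) > A (12/27=0.44)
Fill: take E (35 @ 253) → take F (22 @ 122) → take B (33 @ 180) → take C (25 @ 127) → take 19/30 of D → 63.97; 134/134 used.
Total value = 745.97

745.97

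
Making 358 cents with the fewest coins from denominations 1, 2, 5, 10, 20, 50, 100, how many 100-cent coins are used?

Use the largest denomination that fits, subtract, and repeat.
358 − 3×100→58 − 1×50→8 − 1×5→3 − 1×2→1 − 1×1→0
Count of 100: 3

3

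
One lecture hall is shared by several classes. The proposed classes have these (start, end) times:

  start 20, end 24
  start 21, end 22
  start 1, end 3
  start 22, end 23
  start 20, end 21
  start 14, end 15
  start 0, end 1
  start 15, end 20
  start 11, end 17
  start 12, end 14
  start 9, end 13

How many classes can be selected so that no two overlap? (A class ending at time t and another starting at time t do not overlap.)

8

Sort by end time and greedily take each interval whose start is ≥ the last chosen end.
By end time: (0,1), (1,3), (9,13), (12,14), (14,15), (11,17), (15,20), (20,21), (21,22), (22,23), (20,24).
Pick (0,1); next start ≥ 1 → (1,3); next start ≥ 3 → (9,13); next start ≥ 13 → (14,15); next start ≥ 15 → (15,20); next start ≥ 20 → (20,21); next start ≥ 21 → (21,22); next start ≥ 22 → (22,23).
Selected 8 classes.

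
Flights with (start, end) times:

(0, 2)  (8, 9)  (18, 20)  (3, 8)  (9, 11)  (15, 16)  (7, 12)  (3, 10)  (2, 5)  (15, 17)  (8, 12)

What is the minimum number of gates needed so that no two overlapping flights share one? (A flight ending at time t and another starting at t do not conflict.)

Count concurrent intervals with a sweep; the peak is the room count.
Events (time:±→running): 0:+→1 2:-→0 2:+→1 3:+→2 3:+→3 5:-→2 7:+→3 8:-→2 8:+→3 8:+→4 … peak 4.

4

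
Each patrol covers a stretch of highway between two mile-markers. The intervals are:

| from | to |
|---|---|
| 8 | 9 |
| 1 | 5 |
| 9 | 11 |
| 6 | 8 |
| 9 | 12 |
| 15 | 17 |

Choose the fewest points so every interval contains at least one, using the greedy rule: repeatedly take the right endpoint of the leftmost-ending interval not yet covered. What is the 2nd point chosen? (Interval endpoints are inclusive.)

By right end: [1,5]  [6,8]  [8,9]  [9,11]  [9,12]  [15,17]
[1,5] uncovered → point at 5; [6,8] uncovered → point at 8; [9,11] uncovered → point at 11; [15,17] uncovered → point at 17.
Points: 5, 8, 11, 17 (4 total).

8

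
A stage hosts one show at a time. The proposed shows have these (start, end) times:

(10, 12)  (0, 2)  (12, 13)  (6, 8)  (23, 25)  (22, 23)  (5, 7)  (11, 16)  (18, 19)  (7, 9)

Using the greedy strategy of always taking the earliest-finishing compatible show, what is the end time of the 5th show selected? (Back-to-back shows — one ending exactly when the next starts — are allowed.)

13

Sorted by end: (0,2)  (5,7)  (6,8)  (7,9)  (10,12)  (12,13)  (11,16)  (18,19)  (22,23)  (23,25)
take (0,2); take (5,7); take (7,9); take (10,12); take (12,13); take (18,19); take (22,23); take (23,25).
Selected: (0,2) (5,7) (7,9) (10,12) (12,13) (18,19) (22,23) (23,25)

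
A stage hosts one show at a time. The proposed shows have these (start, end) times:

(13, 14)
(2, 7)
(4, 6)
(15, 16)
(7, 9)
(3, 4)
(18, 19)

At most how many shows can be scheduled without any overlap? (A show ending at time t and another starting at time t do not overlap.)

6

Order by finish time; keep every interval that doesn't clash with the previous kept one.
By end time: (3,4), (4,6), (2,7), (7,9), (13,14), (15,16), (18,19).
Pick (3,4); next start ≥ 4 → (4,6); next start ≥ 6 → (7,9); next start ≥ 9 → (13,14); next start ≥ 14 → (15,16); next start ≥ 16 → (18,19).
Selected 6 shows.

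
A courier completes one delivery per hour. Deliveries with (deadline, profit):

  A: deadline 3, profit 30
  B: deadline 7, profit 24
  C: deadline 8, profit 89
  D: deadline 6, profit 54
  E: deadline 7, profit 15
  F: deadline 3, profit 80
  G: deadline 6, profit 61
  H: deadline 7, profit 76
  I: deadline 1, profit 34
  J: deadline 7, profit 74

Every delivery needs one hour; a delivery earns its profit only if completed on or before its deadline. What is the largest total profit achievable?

498

Profit order: C=89 F=80 H=76 J=74 G=61 D=54 I=34 A=30 B=24 E=15
Assign: C→slot 8, F→slot 3, H→slot 7, J→slot 6, G→slot 5, D→slot 4, I→slot 1, A→slot 2, B skipped, E skipped.
Slots: [1:I] [2:A] [3:F] [4:D] [5:G] [6:J] [7:H] [8:C]
Profit = 34 + 30 + 80 + 54 + 61 + 74 + 76 + 89 = 498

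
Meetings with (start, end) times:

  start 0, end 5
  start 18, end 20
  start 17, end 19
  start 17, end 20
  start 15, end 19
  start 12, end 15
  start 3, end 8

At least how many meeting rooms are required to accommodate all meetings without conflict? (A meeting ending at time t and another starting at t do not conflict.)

Events (time:±→running): 0:+→1 3:+→2 5:-→1 8:-→0 12:+→1 15:-→0 15:+→1 17:+→2 17:+→3 18:+→4 … peak 4.

4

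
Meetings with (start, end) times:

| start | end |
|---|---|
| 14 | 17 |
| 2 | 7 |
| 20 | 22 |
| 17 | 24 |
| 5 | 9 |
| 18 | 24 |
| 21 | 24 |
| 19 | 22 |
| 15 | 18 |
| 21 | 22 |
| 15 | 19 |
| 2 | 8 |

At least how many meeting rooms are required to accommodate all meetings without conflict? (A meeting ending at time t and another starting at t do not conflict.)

6

starts: [2, 2, 5, 14, 15, 15, 17, 18, 19, 20, 21, 21]
ends:   [7, 8, 9, 17, 18, 19, 22, 22, 22, 24, 24, 24]
s2→1 s2→2 s5→3 e7→2 e8→1 e9→0 s14→1 s15→2 s15→3 e17→2 s17→3 e18→2 s18→3 e19→2 s19→3 s20→4 s21→5 s21→6  — peak 6.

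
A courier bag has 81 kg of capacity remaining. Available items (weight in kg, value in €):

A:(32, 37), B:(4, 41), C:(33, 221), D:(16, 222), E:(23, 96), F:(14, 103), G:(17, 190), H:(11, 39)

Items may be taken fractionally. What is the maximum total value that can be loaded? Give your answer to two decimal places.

Greedy by value/weight ratio, highest first.
Ratios (sorted): D 13.88, G 11.18, B 10.25, F 7.36, C 6.70, E 4.17, H 3.55, A 1.16
take D (16 @ 222); take G (17 @ 190); take B (4 @ 41); take F (14 @ 103); take 30/33 of C → 200.91. Capacity used 81/81.
Total value = 756.91

756.91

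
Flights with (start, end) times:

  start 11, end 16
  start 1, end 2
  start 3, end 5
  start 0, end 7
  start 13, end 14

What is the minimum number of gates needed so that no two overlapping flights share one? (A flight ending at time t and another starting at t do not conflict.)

The answer is the maximum number of intervals overlapping at any instant.
starts: [0, 1, 3, 11, 13]
ends:   [2, 5, 7, 14, 16]
s0→1 s1→2  — peak 2.

2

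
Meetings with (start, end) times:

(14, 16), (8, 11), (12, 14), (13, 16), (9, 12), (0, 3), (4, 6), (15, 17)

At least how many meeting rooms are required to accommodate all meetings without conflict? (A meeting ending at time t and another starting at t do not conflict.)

3

starts: [0, 4, 8, 9, 12, 13, 14, 15]
ends:   [3, 6, 11, 12, 14, 16, 16, 17]
s0→1 e3→0 s4→1 e6→0 s8→1 s9→2 e11→1 e12→0 s12→1 s13→2 e14→1 s14→2 s15→3  — peak 3.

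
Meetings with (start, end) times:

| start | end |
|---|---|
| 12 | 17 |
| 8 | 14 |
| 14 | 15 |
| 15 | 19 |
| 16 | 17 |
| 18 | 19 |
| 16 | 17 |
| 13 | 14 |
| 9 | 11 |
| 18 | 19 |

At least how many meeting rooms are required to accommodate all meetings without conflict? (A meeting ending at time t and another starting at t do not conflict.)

Count concurrent intervals with a sweep; the peak is the room count.
Events (time:±→running): 8:+→1 9:+→2 11:-→1 12:+→2 13:+→3 14:-→2 14:-→1 14:+→2 15:-→1 15:+→2 16:+→3 16:+→4 … peak 4.

4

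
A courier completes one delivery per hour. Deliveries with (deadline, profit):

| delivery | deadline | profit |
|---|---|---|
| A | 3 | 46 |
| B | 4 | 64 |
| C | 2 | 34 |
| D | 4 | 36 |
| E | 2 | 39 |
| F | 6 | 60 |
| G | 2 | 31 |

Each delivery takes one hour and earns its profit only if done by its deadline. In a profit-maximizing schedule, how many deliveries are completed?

5

Sort by profit descending; place each in the latest free slot ≤ its deadline.
Profit order: B=64 F=60 A=46 E=39 D=36 C=34 G=31
Assign: B→slot 4, F→slot 6, A→slot 3, E→slot 2, D→slot 1, C skipped, G skipped.
Slots: [1:D] [2:E] [3:A] [4:B] [6:F]
5 of 7 scheduled.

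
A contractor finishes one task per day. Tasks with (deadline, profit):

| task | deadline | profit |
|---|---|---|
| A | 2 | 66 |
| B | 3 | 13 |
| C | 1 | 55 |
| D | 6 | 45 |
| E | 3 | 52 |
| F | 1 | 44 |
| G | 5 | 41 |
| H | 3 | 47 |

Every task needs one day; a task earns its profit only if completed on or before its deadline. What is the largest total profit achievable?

Sort by profit descending; place each in the latest free slot ≤ its deadline.
By profit: A(d2,66), C(d1,55), E(d3,52), H(d3,47), D(d6,45), F(d1,44), G(d5,41), B(d3,13)
A→slot 2; C→slot 1; E→slot 3; H skipped; D→slot 6; F skipped; G→slot 5; B skipped.
Profit = 55 + 66 + 52 + 41 + 45 = 259

259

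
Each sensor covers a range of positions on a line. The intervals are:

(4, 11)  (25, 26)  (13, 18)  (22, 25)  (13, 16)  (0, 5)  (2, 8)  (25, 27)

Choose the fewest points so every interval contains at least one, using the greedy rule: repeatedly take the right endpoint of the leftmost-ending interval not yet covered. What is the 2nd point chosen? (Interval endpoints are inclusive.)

Process intervals by earliest right end; each time one isn't hit yet, stab at its right endpoint.
By right end: [0,5]  [2,8]  [4,11]  [13,16]  [13,18]  [22,25]  [25,26]  [25,27]
[0,5] uncovered → point at 5; [13,16] uncovered → point at 16; [22,25] uncovered → point at 25.
Points: 5, 16, 25 (3 total).

16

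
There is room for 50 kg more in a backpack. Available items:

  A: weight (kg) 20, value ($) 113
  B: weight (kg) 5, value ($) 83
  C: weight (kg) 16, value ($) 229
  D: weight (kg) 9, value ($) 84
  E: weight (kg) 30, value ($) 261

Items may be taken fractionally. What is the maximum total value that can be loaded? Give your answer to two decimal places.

570.00

Order: B (83/5=16.60) > C (229/16=14.31) > D (84/9=9.33) > E (261/30=8.70) > A (113/20=5.65)
Fill: take B (5 @ 83) → take C (16 @ 229) → take D (9 @ 84) → take 20/30 of E → 174.00; 50/50 used.
Total value = 570.00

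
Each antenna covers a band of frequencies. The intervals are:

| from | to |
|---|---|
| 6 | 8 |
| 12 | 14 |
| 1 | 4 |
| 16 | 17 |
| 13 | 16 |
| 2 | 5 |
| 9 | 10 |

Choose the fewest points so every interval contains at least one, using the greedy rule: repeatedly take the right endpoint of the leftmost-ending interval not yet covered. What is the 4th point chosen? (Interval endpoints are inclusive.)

14

By right end: [1,4]  [2,5]  [6,8]  [9,10]  [12,14]  [13,16]  [16,17]
[1,4] uncovered → point at 4; [6,8] uncovered → point at 8; [9,10] uncovered → point at 10; [12,14] uncovered → point at 14; [16,17] uncovered → point at 17.
Points: 4, 8, 10, 14, 17 (5 total).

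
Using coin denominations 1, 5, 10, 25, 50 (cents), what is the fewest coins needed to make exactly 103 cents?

Use the largest denomination that fits, subtract, and repeat.
103 − 2×50→3 − 3×1→0
Total coins = 2 + 3 = 5

5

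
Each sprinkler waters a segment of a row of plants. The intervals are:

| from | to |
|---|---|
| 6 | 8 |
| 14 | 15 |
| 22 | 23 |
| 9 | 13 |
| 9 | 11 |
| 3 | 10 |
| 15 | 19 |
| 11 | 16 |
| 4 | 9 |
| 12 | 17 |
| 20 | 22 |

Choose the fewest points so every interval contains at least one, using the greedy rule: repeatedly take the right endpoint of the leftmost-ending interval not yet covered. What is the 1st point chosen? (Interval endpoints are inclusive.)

Process intervals by earliest right end; each time one isn't hit yet, stab at its right endpoint.
Sorted: [6,8] [4,9] [3,10] [9,11] [9,13] [14,15] [11,16] [12,17] [15,19] [20,22] [22,23]
{[6,8],[4,9],[3,10]} hit by 8; {[9,11],[9,13]} hit by 11; {[14,15],[11,16],[12,17],[15,19]} hit by 15; {[20,22],[22,23]} hit by 22.
Points: 8, 11, 15, 22 (4 total).

8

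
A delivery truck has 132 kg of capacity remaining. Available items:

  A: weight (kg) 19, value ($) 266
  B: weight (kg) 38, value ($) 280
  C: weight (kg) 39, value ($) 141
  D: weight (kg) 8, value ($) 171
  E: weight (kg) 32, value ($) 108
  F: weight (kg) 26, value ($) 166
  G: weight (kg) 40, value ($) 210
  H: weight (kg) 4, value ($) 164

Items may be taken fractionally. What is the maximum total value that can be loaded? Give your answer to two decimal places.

Sort by value per unit weight and fill in that order.
Ratios (sorted): H 41.00, D 21.38, A 14.00, B 7.37, F 6.38, G 5.25, C 3.62, E 3.38
take H (4 @ 164); take D (8 @ 171); take A (19 @ 266); take B (38 @ 280); take F (26 @ 166); take 37/40 of G → 194.25. Capacity used 132/132.
Total value = 1241.25

1241.25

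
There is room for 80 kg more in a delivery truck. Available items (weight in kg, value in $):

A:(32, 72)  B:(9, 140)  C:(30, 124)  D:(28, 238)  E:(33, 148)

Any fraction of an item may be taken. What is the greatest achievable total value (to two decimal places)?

Greedy by value/weight ratio, highest first.
Ratios (sorted): B 15.56, D 8.50, E 4.48, C 4.13, A 2.25
take B (9 @ 140); take D (28 @ 238); take E (33 @ 148); take 10/30 of C → 41.33. Capacity used 80/80.
Total value = 567.33

567.33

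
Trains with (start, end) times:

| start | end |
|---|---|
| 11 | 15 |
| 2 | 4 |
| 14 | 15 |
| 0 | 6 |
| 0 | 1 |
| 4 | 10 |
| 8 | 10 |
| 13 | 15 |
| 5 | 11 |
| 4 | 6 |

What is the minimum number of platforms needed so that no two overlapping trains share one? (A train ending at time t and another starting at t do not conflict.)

4

starts: [0, 0, 2, 4, 4, 5, 8, 11, 13, 14]
ends:   [1, 4, 6, 6, 10, 10, 11, 15, 15, 15]
s0→1 s0→2 e1→1 s2→2 e4→1 s4→2 s4→3 s5→4  — peak 4.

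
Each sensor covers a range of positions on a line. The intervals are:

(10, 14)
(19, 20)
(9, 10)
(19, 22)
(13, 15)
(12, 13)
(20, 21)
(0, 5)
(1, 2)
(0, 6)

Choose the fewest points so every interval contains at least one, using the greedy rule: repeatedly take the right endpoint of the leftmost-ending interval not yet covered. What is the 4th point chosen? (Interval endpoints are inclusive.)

20

Sorted: [1,2] [0,5] [0,6] [9,10] [12,13] [10,14] [13,15] [19,20] [20,21] [19,22]
{[1,2],[0,5],[0,6]} hit by 2; {[9,10]} hit by 10; {[12,13],[10,14],[13,15]} hit by 13; {[19,20],[20,21],[19,22]} hit by 20.
Points: 2, 10, 13, 20 (4 total).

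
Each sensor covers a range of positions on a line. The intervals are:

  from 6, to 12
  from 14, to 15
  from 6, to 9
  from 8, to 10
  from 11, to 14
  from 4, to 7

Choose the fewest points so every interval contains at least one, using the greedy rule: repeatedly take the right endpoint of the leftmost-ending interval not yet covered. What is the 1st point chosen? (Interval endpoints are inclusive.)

Sort by right endpoint; whenever an interval is uncovered, place a point at its right end.
By right end: [4,7]  [6,9]  [8,10]  [6,12]  [11,14]  [14,15]
[4,7] uncovered → point at 7; [8,10] uncovered → point at 10; [11,14] uncovered → point at 14.
Points: 7, 10, 14 (3 total).

7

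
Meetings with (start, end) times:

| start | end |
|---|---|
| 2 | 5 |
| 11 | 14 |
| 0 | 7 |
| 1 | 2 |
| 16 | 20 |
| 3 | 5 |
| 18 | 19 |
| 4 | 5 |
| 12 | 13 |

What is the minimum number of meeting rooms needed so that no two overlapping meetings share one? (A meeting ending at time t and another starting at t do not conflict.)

The answer is the maximum number of intervals overlapping at any instant.
starts: [0, 1, 2, 3, 4, 11, 12, 16, 18]
ends:   [2, 5, 5, 5, 7, 13, 14, 19, 20]
s0→1 s1→2 e2→1 s2→2 s3→3 s4→4  — peak 4.

4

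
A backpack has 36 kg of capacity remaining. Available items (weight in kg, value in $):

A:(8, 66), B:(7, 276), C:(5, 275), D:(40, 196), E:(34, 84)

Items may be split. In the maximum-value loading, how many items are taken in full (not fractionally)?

Ratios (sorted): C 55.00, B 39.43, A 8.25, D 4.90, E 2.47
take C (5 @ 275); take B (7 @ 276); take A (8 @ 66); take 16/40 of D → 78.40. Capacity used 36/36.
3 item(s) taken whole; one partial (take 16/40 of D).

3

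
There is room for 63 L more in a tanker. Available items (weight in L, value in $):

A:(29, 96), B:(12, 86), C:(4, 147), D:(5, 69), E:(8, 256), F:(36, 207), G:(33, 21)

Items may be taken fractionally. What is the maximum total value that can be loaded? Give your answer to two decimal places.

753.50

Order: C (147/4=36.75) > E (256/8=32.00) > D (69/5=13.80) > B (86/12=7.17) > F (207/36=5.75) > A (96/29=3.31) > G (21/33=0.64)
Fill: take C (4 @ 147) → take E (8 @ 256) → take D (5 @ 69) → take B (12 @ 86) → take 34/36 of F → 195.50; 63/63 used.
Total value = 753.50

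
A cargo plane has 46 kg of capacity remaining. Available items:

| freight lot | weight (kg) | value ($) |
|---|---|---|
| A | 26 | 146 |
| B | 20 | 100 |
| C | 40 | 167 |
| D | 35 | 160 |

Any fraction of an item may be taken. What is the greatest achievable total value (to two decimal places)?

Sort by value per unit weight and fill in that order.
Order: A (146/26=5.62) > B (100/20=5.00) > D (160/35=4.57) > C (167/40=4.17)
Fill: take A (26 @ 146) → take B (20 @ 100); 46/46 used.
Total value = 246.00

246.00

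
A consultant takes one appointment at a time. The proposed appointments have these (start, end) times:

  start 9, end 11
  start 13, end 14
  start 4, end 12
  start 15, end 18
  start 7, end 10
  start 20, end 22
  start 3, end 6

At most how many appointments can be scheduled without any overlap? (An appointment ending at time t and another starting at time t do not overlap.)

Greedy by earliest finish: after sorting by end time, pick each interval compatible with the last pick.
By end time: (3,6), (7,10), (9,11), (4,12), (13,14), (15,18), (20,22).
Pick (3,6); next start ≥ 6 → (7,10); next start ≥ 10 → (13,14); next start ≥ 14 → (15,18); next start ≥ 18 → (20,22).
Selected 5 appointments.

5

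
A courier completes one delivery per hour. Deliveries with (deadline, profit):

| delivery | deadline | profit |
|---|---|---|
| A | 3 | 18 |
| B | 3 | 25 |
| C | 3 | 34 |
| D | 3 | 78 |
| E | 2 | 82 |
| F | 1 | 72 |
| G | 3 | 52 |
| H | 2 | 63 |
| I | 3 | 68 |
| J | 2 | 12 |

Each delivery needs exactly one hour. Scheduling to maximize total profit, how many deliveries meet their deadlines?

3

Profit order: E=82 D=78 F=72 I=68 H=63 G=52 C=34 B=25 A=18 J=12
Assign: E→slot 2, D→slot 3, F→slot 1, I skipped, H skipped, G skipped, C skipped, B skipped, A skipped, J skipped.
Slots: [1:F] [2:E] [3:D]
3 of 10 scheduled.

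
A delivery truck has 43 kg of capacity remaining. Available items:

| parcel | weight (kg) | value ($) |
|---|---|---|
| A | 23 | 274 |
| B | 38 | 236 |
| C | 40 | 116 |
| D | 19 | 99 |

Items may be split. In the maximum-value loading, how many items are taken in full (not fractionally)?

Order: A (274/23=11.91) > B (236/38=6.21) > D (99/19=5.21) > C (116/40=2.90)
Fill: take A (23 @ 274) → take 20/38 of B → 124.21; 43/43 used.
1 item(s) taken whole; one partial (take 20/38 of B).

1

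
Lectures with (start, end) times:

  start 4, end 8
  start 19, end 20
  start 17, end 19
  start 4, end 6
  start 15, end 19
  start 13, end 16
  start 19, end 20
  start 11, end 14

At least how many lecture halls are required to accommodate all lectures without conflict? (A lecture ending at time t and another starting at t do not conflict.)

2

Events (time:±→running): 4:+→1 4:+→2 … peak 2.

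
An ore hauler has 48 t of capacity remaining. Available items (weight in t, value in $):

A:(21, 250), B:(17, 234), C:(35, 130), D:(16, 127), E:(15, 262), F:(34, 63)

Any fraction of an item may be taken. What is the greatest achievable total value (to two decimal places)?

686.48

Order: E (262/15=17.47) > B (234/17=13.76) > A (250/21=11.90) > D (127/16=7.94) > C (130/35=3.71) > F (63/34=1.85)
Fill: take E (15 @ 262) → take B (17 @ 234) → take 16/21 of A → 190.48; 48/48 used.
Total value = 686.48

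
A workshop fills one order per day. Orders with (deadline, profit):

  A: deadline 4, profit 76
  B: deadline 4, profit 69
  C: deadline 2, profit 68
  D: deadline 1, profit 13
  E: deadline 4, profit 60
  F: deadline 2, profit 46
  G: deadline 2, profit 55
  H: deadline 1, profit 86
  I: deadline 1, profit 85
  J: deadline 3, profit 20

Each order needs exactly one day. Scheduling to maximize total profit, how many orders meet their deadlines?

Sort by profit descending; place each in the latest free slot ≤ its deadline.
By profit: H(d1,86), I(d1,85), A(d4,76), B(d4,69), C(d2,68), E(d4,60), G(d2,55), F(d2,46), J(d3,20), D(d1,13)
H→slot 1; I skipped; A→slot 4; B→slot 3; C→slot 2; E skipped; G skipped; F skipped; J skipped; D skipped.
4 of 10 scheduled.

4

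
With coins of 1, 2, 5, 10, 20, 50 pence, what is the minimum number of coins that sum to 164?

Greedy: take as many of the largest coin as possible, then repeat with the remainder.
164 − 3×50→14 − 1×10→4 − 2×2→0
Total coins = 3 + 1 + 2 = 6

6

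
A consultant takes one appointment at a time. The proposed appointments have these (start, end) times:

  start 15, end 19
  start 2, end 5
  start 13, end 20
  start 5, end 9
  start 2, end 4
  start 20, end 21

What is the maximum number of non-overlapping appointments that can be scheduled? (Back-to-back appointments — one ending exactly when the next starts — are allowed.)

Greedy by earliest finish: after sorting by end time, pick each interval compatible with the last pick.
By end time: (2,4), (2,5), (5,9), (15,19), (13,20), (20,21).
Pick (2,4); next start ≥ 4 → (5,9); next start ≥ 9 → (15,19); next start ≥ 19 → (20,21).
Selected 4 appointments.

4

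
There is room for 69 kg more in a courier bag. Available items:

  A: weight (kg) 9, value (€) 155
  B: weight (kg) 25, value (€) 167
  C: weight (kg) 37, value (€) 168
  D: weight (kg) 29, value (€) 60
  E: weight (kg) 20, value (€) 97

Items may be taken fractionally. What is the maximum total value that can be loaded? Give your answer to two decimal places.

Greedy by value/weight ratio, highest first.
Order: A (155/9=17.22) > B (167/25=6.68) > E (97/20=4.85) > C (168/37=4.54) > D (60/29=2.07)
Fill: take A (9 @ 155) → take B (25 @ 167) → take E (20 @ 97) → take 15/37 of C → 68.11; 69/69 used.
Total value = 487.11

487.11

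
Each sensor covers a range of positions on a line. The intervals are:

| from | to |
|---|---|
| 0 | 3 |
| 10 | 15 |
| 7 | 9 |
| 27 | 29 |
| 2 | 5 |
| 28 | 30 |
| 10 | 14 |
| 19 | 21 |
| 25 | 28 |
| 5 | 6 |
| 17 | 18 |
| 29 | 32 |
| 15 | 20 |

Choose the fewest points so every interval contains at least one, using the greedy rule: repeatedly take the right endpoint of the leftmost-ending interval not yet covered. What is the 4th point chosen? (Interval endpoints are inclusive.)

14

Sort by right endpoint; whenever an interval is uncovered, place a point at its right end.
Sorted: [0,3] [2,5] [5,6] [7,9] [10,14] [10,15] [17,18] [15,20] [19,21] [25,28] [27,29] [28,30] [29,32]
{[0,3],[2,5]} hit by 3; {[5,6]} hit by 6; {[7,9]} hit by 9; {[10,14],[10,15]} hit by 14; {[17,18],[15,20]} hit by 18; {[19,21]} hit by 21; {[25,28],[27,29],[28,30]} hit by 28; {[29,32]} hit by 32.
Points: 3, 6, 9, 14, 18, 21, 28, 32 (8 total).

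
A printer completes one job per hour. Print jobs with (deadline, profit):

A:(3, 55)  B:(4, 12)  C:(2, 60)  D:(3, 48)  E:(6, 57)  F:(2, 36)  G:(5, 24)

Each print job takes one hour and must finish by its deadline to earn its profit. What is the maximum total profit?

256

By profit: C(d2,60), E(d6,57), A(d3,55), D(d3,48), F(d2,36), G(d5,24), B(d4,12)
C→slot 2; E→slot 6; A→slot 3; D→slot 1; F skipped; G→slot 5; B→slot 4.
Profit = 48 + 60 + 55 + 12 + 24 + 57 = 256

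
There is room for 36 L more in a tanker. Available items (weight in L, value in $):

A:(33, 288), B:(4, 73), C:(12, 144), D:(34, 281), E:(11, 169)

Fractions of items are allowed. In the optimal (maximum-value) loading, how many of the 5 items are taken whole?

Sort by value per unit weight and fill in that order.
Order: B (73/4=18.25) > E (169/11=15.36) > C (144/12=12.00) > A (288/33=8.73) > D (281/34=8.26)
Fill: take B (4 @ 73) → take E (11 @ 169) → take C (12 @ 144) → take 9/33 of A → 78.55; 36/36 used.
3 item(s) taken whole; one partial (take 9/33 of A).

3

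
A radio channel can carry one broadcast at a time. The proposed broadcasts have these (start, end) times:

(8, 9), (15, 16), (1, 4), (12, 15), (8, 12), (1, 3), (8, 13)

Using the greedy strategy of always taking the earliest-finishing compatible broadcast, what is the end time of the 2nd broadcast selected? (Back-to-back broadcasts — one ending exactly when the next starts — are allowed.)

9

Sorted by end: (1,3)  (1,4)  (8,9)  (8,12)  (8,13)  (12,15)  (15,16)
take (1,3); take (8,9); skip (8,12); skip (8,13); take (12,15); take (15,16).
Selected: (1,3) (8,9) (12,15) (15,16)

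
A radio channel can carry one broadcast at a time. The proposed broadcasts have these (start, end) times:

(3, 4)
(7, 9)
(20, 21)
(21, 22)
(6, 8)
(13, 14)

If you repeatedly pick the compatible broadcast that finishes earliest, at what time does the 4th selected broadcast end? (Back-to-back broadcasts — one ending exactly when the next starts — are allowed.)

21

Greedy by earliest finish: after sorting by end time, pick each interval compatible with the last pick.
By end time: (3,4), (6,8), (7,9), (13,14), (20,21), (21,22).
Pick (3,4); next start ≥ 4 → (6,8); next start ≥ 8 → (13,14); next start ≥ 14 → (20,21); next start ≥ 21 → (21,22).
Selected: (3,4) (6,8) (13,14) (20,21) (21,22)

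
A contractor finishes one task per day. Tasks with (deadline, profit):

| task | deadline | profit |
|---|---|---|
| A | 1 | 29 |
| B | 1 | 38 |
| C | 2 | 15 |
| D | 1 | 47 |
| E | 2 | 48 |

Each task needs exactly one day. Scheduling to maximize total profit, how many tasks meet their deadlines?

2

Sort by profit descending; place each in the latest free slot ≤ its deadline.
Profit order: E=48 D=47 B=38 A=29 C=15
Assign: E→slot 2, D→slot 1, B skipped, A skipped, C skipped.
Slots: [1:D] [2:E]
2 of 5 scheduled.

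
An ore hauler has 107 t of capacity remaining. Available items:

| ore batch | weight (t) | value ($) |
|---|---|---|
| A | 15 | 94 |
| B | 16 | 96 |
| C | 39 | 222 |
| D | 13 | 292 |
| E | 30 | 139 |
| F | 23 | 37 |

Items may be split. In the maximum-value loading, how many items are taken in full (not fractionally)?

Order: D (292/13=22.46) > A (94/15=6.27) > B (96/16=6.00) > C (222/39=5.69) > E (139/30=4.63) > F (37/23=1.61)
Fill: take D (13 @ 292) → take A (15 @ 94) → take B (16 @ 96) → take C (39 @ 222) → take 24/30 of E → 111.20; 107/107 used.
4 item(s) taken whole; one partial (take 24/30 of E).

4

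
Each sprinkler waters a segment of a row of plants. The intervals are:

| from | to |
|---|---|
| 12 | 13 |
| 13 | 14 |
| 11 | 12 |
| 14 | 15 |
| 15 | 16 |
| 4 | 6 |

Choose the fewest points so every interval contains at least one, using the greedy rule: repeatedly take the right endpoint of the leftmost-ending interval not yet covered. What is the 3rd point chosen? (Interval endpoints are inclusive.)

Sorted: [4,6] [11,12] [12,13] [13,14] [14,15] [15,16]
{[4,6]} hit by 6; {[11,12],[12,13]} hit by 12; {[13,14],[14,15]} hit by 14; {[15,16]} hit by 16.
Points: 6, 12, 14, 16 (4 total).

14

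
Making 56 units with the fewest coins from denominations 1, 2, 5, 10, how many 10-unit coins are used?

Greedy: take as many of the largest coin as possible, then repeat with the remainder.
56 − 5×10→6 − 1×5→1 − 1×1→0
Count of 10: 5

5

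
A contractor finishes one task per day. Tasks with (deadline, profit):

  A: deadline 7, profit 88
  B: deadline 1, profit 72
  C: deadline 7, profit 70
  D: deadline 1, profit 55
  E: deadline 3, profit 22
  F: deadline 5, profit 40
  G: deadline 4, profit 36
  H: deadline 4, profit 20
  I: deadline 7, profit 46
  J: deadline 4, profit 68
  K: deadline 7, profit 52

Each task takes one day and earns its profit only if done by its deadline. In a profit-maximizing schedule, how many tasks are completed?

By profit: A(d7,88), B(d1,72), C(d7,70), J(d4,68), D(d1,55), K(d7,52), I(d7,46), F(d5,40), G(d4,36), E(d3,22), H(d4,20)
A→slot 7; B→slot 1; C→slot 6; J→slot 4; D skipped; K→slot 5; I→slot 3; F→slot 2; G skipped; E skipped; H skipped.
7 of 11 scheduled.

7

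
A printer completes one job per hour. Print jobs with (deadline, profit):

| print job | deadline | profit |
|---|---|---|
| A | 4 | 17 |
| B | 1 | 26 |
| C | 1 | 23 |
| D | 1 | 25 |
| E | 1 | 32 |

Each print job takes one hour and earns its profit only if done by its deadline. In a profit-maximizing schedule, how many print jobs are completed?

Sort by profit descending; place each in the latest free slot ≤ its deadline.
By profit: E(d1,32), B(d1,26), D(d1,25), C(d1,23), A(d4,17)
E→slot 1; B skipped; D skipped; C skipped; A→slot 4.
2 of 5 scheduled.

2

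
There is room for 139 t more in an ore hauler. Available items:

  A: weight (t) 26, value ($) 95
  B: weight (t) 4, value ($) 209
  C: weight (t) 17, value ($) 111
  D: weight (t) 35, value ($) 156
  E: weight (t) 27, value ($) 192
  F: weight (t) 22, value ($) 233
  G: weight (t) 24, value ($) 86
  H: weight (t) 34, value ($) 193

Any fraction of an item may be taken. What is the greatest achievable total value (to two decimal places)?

Greedy by value/weight ratio, highest first.
Order: B (209/4=52.25) > F (233/22=10.59) > E (192/27=7.11) > C (111/17=6.53) > H (193/34=5.68) > D (156/35=4.46) > A (95/26=3.65) > G (86/24=3.58)
Fill: take B (4 @ 209) → take F (22 @ 233) → take E (27 @ 192) → take C (17 @ 111) → take H (34 @ 193) → take D (35 @ 156); 139/139 used.
Total value = 1094.00

1094.00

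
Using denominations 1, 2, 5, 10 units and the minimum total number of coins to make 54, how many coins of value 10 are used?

54 = 5×10 + 2×2
Count of 10: 5

5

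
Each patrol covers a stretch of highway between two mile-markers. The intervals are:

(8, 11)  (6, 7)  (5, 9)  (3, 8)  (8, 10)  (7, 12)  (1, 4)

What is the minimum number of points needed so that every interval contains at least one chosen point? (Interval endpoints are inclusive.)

3

Process intervals by earliest right end; each time one isn't hit yet, stab at its right endpoint.
By right end: [1,4]  [6,7]  [3,8]  [5,9]  [8,10]  [8,11]  [7,12]
[1,4] uncovered → point at 4; [6,7] uncovered → point at 7; [8,10] uncovered → point at 10.
Points: 4, 7, 10 (3 total).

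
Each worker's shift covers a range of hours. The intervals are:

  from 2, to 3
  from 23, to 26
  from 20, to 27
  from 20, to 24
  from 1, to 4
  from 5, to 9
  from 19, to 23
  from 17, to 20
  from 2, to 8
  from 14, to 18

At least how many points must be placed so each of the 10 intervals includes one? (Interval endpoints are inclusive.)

Sorted: [2,3] [1,4] [2,8] [5,9] [14,18] [17,20] [19,23] [20,24] [23,26] [20,27]
{[2,3],[1,4],[2,8]} hit by 3; {[5,9]} hit by 9; {[14,18],[17,20]} hit by 18; {[19,23],[20,24],[23,26],[20,27]} hit by 23.
Points: 3, 9, 18, 23 (4 total).

4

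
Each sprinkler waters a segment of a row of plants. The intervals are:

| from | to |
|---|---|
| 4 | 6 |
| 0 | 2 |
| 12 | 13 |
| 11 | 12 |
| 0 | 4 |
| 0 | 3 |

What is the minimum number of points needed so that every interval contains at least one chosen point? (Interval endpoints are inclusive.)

Sort by right endpoint; whenever an interval is uncovered, place a point at its right end.
Sorted: [0,2] [0,3] [0,4] [4,6] [11,12] [12,13]
{[0,2],[0,3],[0,4]} hit by 2; {[4,6]} hit by 6; {[11,12],[12,13]} hit by 12.
Points: 2, 6, 12 (3 total).

3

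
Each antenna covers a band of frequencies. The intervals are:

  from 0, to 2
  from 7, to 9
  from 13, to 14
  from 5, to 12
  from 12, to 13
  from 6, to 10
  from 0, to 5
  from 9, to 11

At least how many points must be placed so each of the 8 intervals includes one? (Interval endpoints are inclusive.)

Sort by right endpoint; whenever an interval is uncovered, place a point at its right end.
By right end: [0,2]  [0,5]  [7,9]  [6,10]  [9,11]  [5,12]  [12,13]  [13,14]
[0,2] uncovered → point at 2; [7,9] uncovered → point at 9; [12,13] uncovered → point at 13.
Points: 2, 9, 13 (3 total).

3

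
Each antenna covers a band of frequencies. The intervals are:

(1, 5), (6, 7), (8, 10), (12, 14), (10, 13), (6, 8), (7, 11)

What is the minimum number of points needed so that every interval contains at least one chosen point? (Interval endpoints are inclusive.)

Sort by right endpoint; whenever an interval is uncovered, place a point at its right end.
By right end: [1,5]  [6,7]  [6,8]  [8,10]  [7,11]  [10,13]  [12,14]
[1,5] uncovered → point at 5; [6,7] uncovered → point at 7; [8,10] uncovered → point at 10; [12,14] uncovered → point at 14.
Points: 5, 7, 10, 14 (4 total).

4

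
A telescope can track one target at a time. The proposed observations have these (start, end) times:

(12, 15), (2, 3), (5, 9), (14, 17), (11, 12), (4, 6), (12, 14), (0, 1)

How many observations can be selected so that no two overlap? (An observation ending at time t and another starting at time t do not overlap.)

Order by finish time; keep every interval that doesn't clash with the previous kept one.
Sorted by end: (0,1)  (2,3)  (4,6)  (5,9)  (11,12)  (12,14)  (12,15)  (14,17)
take (0,1); take (2,3); take (4,6); take (11,12); take (12,14); skip (12,15); take (14,17).
Selected 6 observations.

6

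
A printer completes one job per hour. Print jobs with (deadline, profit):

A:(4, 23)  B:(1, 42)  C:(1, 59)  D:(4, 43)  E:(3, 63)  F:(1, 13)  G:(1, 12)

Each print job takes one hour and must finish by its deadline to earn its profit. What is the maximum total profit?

188

Take jobs in profit order; each goes to the latest open slot no later than its deadline.
Profit order: E=63 C=59 D=43 B=42 A=23 F=13 G=12
Assign: E→slot 3, C→slot 1, D→slot 4, B skipped, A→slot 2, F skipped, G skipped.
Slots: [1:C] [2:A] [3:E] [4:D]
Profit = 59 + 23 + 63 + 43 = 188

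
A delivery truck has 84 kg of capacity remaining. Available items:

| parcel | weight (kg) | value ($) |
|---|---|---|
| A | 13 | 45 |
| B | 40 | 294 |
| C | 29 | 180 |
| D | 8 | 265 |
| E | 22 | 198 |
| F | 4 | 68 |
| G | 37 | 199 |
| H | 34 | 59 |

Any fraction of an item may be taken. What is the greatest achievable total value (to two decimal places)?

887.07

Greedy by value/weight ratio, highest first.
Order: D (265/8=33.12) > F (68/4=17.00) > E (198/22=9.00) > B (294/40=7.35) > C (180/29=6.21) > G (199/37=5.38) > A (45/13=3.46) > H (59/34=1.74)
Fill: take D (8 @ 265) → take F (4 @ 68) → take E (22 @ 198) → take B (40 @ 294) → take 10/29 of C → 62.07; 84/84 used.
Total value = 887.07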